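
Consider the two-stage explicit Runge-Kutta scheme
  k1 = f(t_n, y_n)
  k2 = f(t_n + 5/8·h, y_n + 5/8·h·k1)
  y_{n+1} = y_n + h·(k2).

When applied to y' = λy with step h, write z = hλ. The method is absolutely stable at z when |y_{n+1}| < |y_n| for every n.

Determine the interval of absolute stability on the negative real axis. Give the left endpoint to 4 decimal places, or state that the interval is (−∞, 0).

On y'=λy, z=hλ:
  k1=λy_n ⇒ h·k1=z·y_n;  k2=λ(1+5/8z)y_n ⇒ h·k2=z(1+5/8z)y_n
  y_{n+1}/y_n = 1 + z(1+5/8z) = 1 + z + 5/8z²
  R(z) = 1 + z + 5/8z².

Find x<0 with |R(x)|<1.
x=-0.92: |R|=0.6090
R=1: x+5/8x²=0 ⇒ x=−8/5=-1.6000; min R=1−1/(4·5/8)=0.6000>−1
Confirm numerically:
  x=-1.576: |R|=0.97636 <1
  x=-1.371: |R|=0.80378 <1
  x=-0.735: |R|=0.60264 <1
  x=-2.100: |R|=1.65625 >1
  x=-1.749: |R|=1.16288 >1
Interval (-1.6000, 0).

z∈(-1.6000,0).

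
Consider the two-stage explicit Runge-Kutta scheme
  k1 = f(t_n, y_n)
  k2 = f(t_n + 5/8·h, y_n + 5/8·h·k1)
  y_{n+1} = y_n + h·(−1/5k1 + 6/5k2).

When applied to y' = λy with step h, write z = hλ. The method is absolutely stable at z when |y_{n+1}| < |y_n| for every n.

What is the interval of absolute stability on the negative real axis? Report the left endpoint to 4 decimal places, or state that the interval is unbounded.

On y'=λy, z=hλ:
  k1=λy_n ⇒ h·k1=z·y_n;  k2=λ(1+5/8z)y_n ⇒ h·k2=z(1+5/8z)y_n
  y_{n+1}/y_n = 1 − 1/5z + 6/5z(1+5/8z) = 1 + z + 3/4z²
  Hence R(z) = 1 + z + 3/4z².

Need |R(x)|<1, x<0.
x=-0.71: |R|=0.6681
R=1: x+3/4x²=0 ⇒ x=−4/3=-1.3333; min R=1−1/(4·3/4)=0.6667>−1
Confirm numerically:
  x=-1.041: |R|=0.77176 <1
  x=-0.849: |R|=0.69160 <1
  x=-0.739: |R|=0.67059 <1
  x=-1.812: |R|=1.65051 >1
  x=-1.569: |R|=1.27732 >1
So |R|<1 on (-1.3333, 0).

z∈(-1.3333,0).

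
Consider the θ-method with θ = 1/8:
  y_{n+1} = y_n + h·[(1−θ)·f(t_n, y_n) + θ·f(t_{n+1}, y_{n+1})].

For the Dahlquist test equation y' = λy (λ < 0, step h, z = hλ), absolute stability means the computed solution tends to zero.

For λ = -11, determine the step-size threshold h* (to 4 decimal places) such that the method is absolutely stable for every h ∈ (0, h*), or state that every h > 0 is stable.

Test eqn y'=λy, z=hλ:
  y_{n+1} = y_n + z·[7/8·y_n + 1/8·y_{n+1}] ⇒ (1 − 1/8z)y_{n+1} = (1 + 7/8z)y_n
  Hence R(z) = (1 + 7/8z)/(1 − 1/8z).

Solve |R(x)|<1 on ℝ⁻.
x=-1.76: |R|=0.4426
R=−1: 1+7/8x = −1+1/8x ⇒ -3/4x=2 ⇒ x=2/(-3/4)=-2.6667
Confirm numerically:
  x=-2.232: |R|=0.74511 <1
  x=-1.966: |R|=0.57817 <1
  x=-1.275: |R|=0.09973 <1
  x=-2.946: |R|=1.15312 >1
  x=-2.747: |R|=1.04485 >1
Stable set (-2.6667, 0).

(-2.6667,0); λ=-11 ⇒ h* = (8/3)/11 = 0.2424.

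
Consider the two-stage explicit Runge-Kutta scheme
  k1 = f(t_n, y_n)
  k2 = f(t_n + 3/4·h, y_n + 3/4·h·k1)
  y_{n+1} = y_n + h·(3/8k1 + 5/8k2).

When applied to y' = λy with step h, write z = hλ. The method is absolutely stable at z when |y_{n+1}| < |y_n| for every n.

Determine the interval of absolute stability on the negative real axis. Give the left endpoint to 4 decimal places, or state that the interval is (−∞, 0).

(-2.1333, 0).

Set f=λy, z=hλ:
  k1=λy_n ⇒ h·k1=z·y_n;  k2=λ(1+3/4z)y_n ⇒ h·k2=z(1+3/4z)y_n
  y_{n+1}/y_n = 1 + 3/8z + 5/8z(1+3/4z) = 1 + z + 15/32z²
  ⇒ R(z) = 1 + z + 15/32z².

Need |R(x)|<1, x<0.
x=-1.77: |R|=0.6985
R=1: x+15/32x²=0 ⇒ x=−32/15=-2.1333; min R=1−1/(4·15/32)=0.4667>−1
Confirm numerically:
  x=-2.031: |R|=0.90258 <1
  x=-2.010: |R|=0.88380 <1
  x=-1.654: |R|=0.62837 <1
  x=-0.861: |R|=0.48649 <1
  x=-2.393: |R|=1.29127 >1
  x=-2.390: |R|=1.28755 >1
  x=-2.332: |R|=1.21717 >1
So |R|<1 on (-2.1333, 0).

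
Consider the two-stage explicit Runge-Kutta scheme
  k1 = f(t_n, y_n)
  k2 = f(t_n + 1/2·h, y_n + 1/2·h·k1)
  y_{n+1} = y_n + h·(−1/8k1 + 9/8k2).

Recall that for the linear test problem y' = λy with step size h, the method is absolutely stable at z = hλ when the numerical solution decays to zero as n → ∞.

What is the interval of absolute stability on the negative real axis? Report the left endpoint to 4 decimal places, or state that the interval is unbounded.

On y'=λy, z=hλ:
  k1=λy_n ⇒ h·k1=z·y_n;  k2=λ(1+1/2z)y_n ⇒ h·k2=z(1+1/2z)y_n
  y_{n+1}/y_n = 1 − 1/8z + 9/8z(1+1/2z) = 1 + z + 9/16z²
  so R(z) = 1 + z + 9/16z².

Need |R(x)|<1, x<0.
x=-1.2: |R|=0.6100
R=1: x+9/16x²=0 ⇒ x=−16/9=-1.7778; min R=1−1/(4·9/16)=0.5556>−1
Confirm numerically:
  x=-1.641: |R|=0.87375 <1
  x=-1.370: |R|=0.68576 <1
  x=-1.104: |R|=0.58158 <1
  x=-1.100: |R|=0.58062 <1
  x=-2.363: |R|=1.77787 >1
  x=-2.232: |R|=1.57028 >1
So |R|<1 on (-1.7778, 0).

z∈(-1.7778,0).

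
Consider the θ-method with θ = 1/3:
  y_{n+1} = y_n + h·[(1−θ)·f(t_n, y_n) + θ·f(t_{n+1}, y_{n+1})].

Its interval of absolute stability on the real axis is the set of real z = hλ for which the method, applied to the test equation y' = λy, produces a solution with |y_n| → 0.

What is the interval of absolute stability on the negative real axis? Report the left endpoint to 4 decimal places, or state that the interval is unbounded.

(-6.0000, 0).

Test eqn y'=λy, z=hλ:
  y_{n+1} = y_n + z·[2/3·y_n + 1/3·y_{n+1}] ⇒ (1 − 1/3z)y_{n+1} = (1 + 2/3z)y_n
  Hence R(z) = (1 + 2/3z)/(1 − 1/3z).

Find x<0 with |R(x)|<1.
x=-1.16: |R|=0.1635
R=−1: 1+2/3x = −1+1/3x ⇒ -1/3x=2 ⇒ x=2/(-1/3)=-6.0000
Confirm numerically:
  x=-5.717: |R|=0.96753 <1
  x=-5.503: |R|=0.94155 <1
  x=-3.728: |R|=0.66231 <1
  x=-3.295: |R|=0.57029 <1
  x=-6.379: |R|=1.04041 >1
  x=-6.282: |R|=1.03038 >1
  x=-6.137: |R|=1.01499 >1
So |R|<1 on (-6.0000, 0).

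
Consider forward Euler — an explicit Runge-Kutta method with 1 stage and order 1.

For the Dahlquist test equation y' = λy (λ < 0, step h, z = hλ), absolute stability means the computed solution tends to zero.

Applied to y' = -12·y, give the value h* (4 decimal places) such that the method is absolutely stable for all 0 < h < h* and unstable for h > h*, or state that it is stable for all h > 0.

Set f=λy, z=hλ:
  order 1, 1-stage ⇒ R(z)=1+z
  (e.g. R(-1.35)=-0.35000, |R|=0.35000)

Find x<0 with |R(x)|<1.
x=-1.35: |R|=0.3500
|R(-2.01)|=1.0100 |R(-1.12)|=0.1200 |R(-0.6)|=0.4000
Bisect:
  x_lo=-2.5012 |R|=1.5012  x_hi=-0.2879 |R|=0.7121
  mid=-1.39453 |R|=0.39453 →hi
  mid=-1.94786 |R|=0.94786 →hi
  mid=-2.22452 |R|=1.22452 →lo
  mid=-2.08619 |R|=1.08619 →lo
  mid=-2.01702 |R|=1.01702 →lo
  mid=-1.98244 |R|=0.98244 →hi
  mid=-1.99973 |R|=0.99973 →hi
  ...
  [-2.00000,-1.99987] ⇒ x*=-2.0000
Stable set (-2.0000, 0).

(-2.0000,0); λ=-12 ⇒ h* = 0.1667.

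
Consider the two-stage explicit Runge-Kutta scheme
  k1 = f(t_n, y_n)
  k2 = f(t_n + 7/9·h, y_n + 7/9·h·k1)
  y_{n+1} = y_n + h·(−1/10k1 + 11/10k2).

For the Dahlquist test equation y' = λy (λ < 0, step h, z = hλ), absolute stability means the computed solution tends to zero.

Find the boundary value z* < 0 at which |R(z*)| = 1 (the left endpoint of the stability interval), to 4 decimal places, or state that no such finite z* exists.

On y'=λy, z=hλ:
  k1=λy_n ⇒ h·k1=z·y_n;  k2=λ(1+7/9z)y_n ⇒ h·k2=z(1+7/9z)y_n
  y_{n+1}/y_n = 1 − 1/10z + 11/10z(1+7/9z) = 1 + z + 77/90z²
  so R(z) = 1 + z + 77/90z².

Boundary: |R(x)|=1, x<0.
x=-0.35: |R|=0.7548
R=1: x+77/90x²=0 ⇒ x=−90/77=-1.1688; min R=1−1/(4·77/90)=0.7078>−1
Confirm numerically:
  x=-1.047: |R|=0.89087 <1
  x=-0.991: |R|=0.84922 <1
  x=-0.870: |R|=0.77757 <1
  x=-0.694: |R|=0.71807 <1
  x=-1.458: |R|=1.36071 >1
  x=-1.379: |R|=1.24796 >1
Interval (-1.1688, 0).

left endpoint -1.1688.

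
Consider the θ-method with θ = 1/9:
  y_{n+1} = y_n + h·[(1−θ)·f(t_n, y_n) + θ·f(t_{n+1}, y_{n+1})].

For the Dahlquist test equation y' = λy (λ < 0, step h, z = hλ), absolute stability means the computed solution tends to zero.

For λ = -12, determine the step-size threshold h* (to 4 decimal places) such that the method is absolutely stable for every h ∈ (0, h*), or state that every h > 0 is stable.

With y'=λy (z=hλ):
  y_{n+1} = y_n + z·[8/9·y_n + 1/9·y_{n+1}] ⇒ (1 − 1/9z)y_{n+1} = (1 + 8/9z)y_n
  R(z) = (1 + 8/9z)/(1 − 1/9z).

Find x<0 with |R(x)|<1.
x=-1.23: |R|=0.0821
R=−1: 1+8/9x = −1+1/9x ⇒ -7/9x=2 ⇒ x=2/(-7/9)=-2.5714
Confirm numerically:
  x=-1.592: |R|=0.35272 <1
  x=-1.427: |R|=0.23171 <1
  x=-1.139: |R|=0.01105 <1
  x=-2.960: |R|=1.22742 >1
  x=-2.705: |R|=1.07988 >1
  x=-2.639: |R|=1.04064 >1
Stable set (-2.5714, 0).

(-2.5714,0); λ=-12 ⇒ h* = (18/7)/12 = 0.2143.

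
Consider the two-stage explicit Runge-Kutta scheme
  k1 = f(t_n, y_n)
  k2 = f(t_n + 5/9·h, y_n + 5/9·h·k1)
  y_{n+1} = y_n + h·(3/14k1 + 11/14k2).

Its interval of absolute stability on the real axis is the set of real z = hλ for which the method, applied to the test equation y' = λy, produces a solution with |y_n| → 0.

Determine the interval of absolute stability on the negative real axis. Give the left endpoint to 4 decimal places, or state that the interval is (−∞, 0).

Set f=λy, z=hλ:
  k1=λy_n ⇒ h·k1=z·y_n;  k2=λ(1+5/9z)y_n ⇒ h·k2=z(1+5/9z)y_n
  y_{n+1}/y_n = 1 + 3/14z + 11/14z(1+5/9z) = 1 + z + 55/126z²
  Hence R(z) = 1 + z + 55/126z².

Solve |R(x)|<1 on ℝ⁻.
x=-1.65: |R|=0.5384
R=1: x+55/126x²=0 ⇒ x=−126/55=-2.2909; min R=1−1/(4·55/126)=0.4273>−1
Confirm numerically:
  x=-2.147: |R|=0.86513 <1
  x=-2.096: |R|=0.82167 <1
  x=-1.866: |R|=0.65390 <1
  x=-0.965: |R|=0.44149 <1
  x=-2.623: |R|=1.38023 >1
  x=-2.541: |R|=1.27739 >1
So |R|<1 on (-2.2909, 0).

z∈(-2.2909,0).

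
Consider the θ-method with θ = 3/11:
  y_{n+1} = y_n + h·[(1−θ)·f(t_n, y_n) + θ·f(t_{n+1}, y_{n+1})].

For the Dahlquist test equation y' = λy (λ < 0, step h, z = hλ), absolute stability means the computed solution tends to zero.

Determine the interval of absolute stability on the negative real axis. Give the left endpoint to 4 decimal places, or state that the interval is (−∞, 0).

z∈(-4.4000,0).

On y'=λy, z=hλ:
  y_{n+1} = y_n + z·[8/11·y_n + 3/11·y_{n+1}] ⇒ (1 − 3/11z)y_{n+1} = (1 + 8/11z)y_n
  R(z) = (1 + 8/11z)/(1 − 3/11z).

Solve |R(x)|<1 on ℝ⁻.
x=-1.12: |R|=0.1421
R=−1: 1+8/11x = −1+3/11x ⇒ -5/11x=2 ⇒ x=2/(-5/11)=-4.4000
Confirm numerically:
  x=-4.247: |R|=0.96778 <1
  x=-2.491: |R|=0.48330 <1
  x=-2.426: |R|=0.46001 <1
  x=-4.975: |R|=1.11090 >1
  x=-4.622: |R|=1.04464 >1
So |R|<1 on (-4.4000, 0).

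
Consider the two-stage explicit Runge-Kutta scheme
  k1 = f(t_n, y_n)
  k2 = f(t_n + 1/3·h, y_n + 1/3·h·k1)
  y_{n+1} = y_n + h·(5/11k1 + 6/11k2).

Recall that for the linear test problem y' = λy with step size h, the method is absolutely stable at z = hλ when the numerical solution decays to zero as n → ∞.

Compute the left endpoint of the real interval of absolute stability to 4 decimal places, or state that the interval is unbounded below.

With y'=λy (z=hλ):
  k1=λy_n ⇒ h·k1=z·y_n;  k2=λ(1+1/3z)y_n ⇒ h·k2=z(1+1/3z)y_n
  y_{n+1}/y_n = 1 + 5/11z + 6/11z(1+1/3z) = 1 + z + 2/11z²
  Hence R(z) = 1 + z + 2/11z².

Solve |R(x)|<1 on ℝ⁻.
x=-0.94: |R|=0.2207
R=1: x+2/11x²=0 ⇒ x=−11/2=-5.5000; min R=1−1/(4·2/11)=-0.3750>−1
Confirm numerically:
  x=-3.882: |R|=0.14201 <1
  x=-3.544: |R|=0.26038 <1
  x=-2.886: |R|=0.37164 <1
  x=-2.299: |R|=0.33802 <1
  x=-6.025: |R|=1.57511 >1
  x=-5.925: |R|=1.45784 >1
  x=-5.714: |R|=1.22233 >1
Stable set (-5.5000, 0).

left endpoint -5.5000.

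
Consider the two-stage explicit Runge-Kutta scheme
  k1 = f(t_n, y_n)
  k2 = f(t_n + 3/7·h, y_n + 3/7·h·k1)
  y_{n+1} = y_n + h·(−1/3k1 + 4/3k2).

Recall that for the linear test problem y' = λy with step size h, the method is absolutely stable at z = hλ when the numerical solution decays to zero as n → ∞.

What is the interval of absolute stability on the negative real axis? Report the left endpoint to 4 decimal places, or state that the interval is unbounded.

(-1.7500, 0).

Test eqn y'=λy, z=hλ:
  k1=λy_n ⇒ h·k1=z·y_n;  k2=λ(1+3/7z)y_n ⇒ h·k2=z(1+3/7z)y_n
  y_{n+1}/y_n = 1 − 1/3z + 4/3z(1+3/7z) = 1 + z + 4/7z²
  so R(z) = 1 + z + 4/7z².

Solve |R(x)|<1 on ℝ⁻.
x=-0.49: |R|=0.6472
R=1: x+4/7x²=0 ⇒ x=−7/4=-1.7500; min R=1−1/(4·4/7)=0.5625>−1
Confirm numerically:
  x=-1.685: |R|=0.93741 <1
  x=-1.595: |R|=0.85873 <1
  x=-1.171: |R|=0.61257 <1
  x=-0.726: |R|=0.57519 <1
  x=-2.243: |R|=1.63189 >1
  x=-2.018: |R|=1.30904 >1
  x=-1.886: |R|=1.14657 >1
Stable set (-1.7500, 0).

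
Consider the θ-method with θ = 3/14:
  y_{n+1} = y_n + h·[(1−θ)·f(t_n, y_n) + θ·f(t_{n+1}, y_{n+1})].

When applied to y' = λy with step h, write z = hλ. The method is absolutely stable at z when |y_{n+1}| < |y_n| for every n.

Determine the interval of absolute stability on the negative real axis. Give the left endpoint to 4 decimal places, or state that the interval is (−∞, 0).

(-3.5000, 0).

Set f=λy, z=hλ:
  y_{n+1} = y_n + z·[11/14·y_n + 3/14·y_{n+1}] ⇒ (1 − 3/14z)y_{n+1} = (1 + 11/14z)y_n
  R(z) = (1 + 11/14z)/(1 − 3/14z).

Find x<0 with |R(x)|<1.
x=-1.59: |R|=0.1859
R=−1: 1+11/14x = −1+3/14x ⇒ -4/7x=2 ⇒ x=2/(-4/7)=-3.5000
Confirm numerically:
  x=-2.717: |R|=0.71721 <1
  x=-1.694: |R|=0.24285 <1
  x=-1.687: |R|=0.23907 <1
  x=-1.576: |R|=0.17813 <1
  x=-3.989: |R|=1.15065 >1
  x=-3.934: |R|=1.13456 >1
Interval (-3.5000, 0).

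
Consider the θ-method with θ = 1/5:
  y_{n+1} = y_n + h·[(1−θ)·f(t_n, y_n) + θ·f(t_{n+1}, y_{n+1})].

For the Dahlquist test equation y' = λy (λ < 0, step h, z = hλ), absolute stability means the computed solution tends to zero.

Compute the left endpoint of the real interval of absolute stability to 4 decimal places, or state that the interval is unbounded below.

z* = -3.3333.

On y'=λy, z=hλ:
  y_{n+1} = y_n + z·[4/5·y_n + 1/5·y_{n+1}] ⇒ (1 − 1/5z)y_{n+1} = (1 + 4/5z)y_n
  so R(z) = (1 + 4/5z)/(1 − 1/5z).

Find x<0 with |R(x)|<1.
x=-0.83: |R|=0.2882
R=−1: 1+4/5x = −1+1/5x ⇒ -3/5x=2 ⇒ x=2/(-3/5)=-3.3333
Confirm numerically:
  x=-2.861: |R|=0.81974 <1
  x=-1.944: |R|=0.39977 <1
  x=-1.438: |R|=0.11681 <1
  x=-3.888: |R|=1.18722 >1
  x=-3.629: |R|=1.10279 >1
  x=-3.439: |R|=1.03756 >1
So |R|<1 on (-3.3333, 0).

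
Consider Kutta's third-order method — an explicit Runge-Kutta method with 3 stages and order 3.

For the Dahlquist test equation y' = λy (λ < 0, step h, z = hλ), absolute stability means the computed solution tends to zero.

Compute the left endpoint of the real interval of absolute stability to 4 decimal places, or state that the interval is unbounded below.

z* = -2.5127.

Set f=λy, z=hλ:
  order 3, 3-stage ⇒ R(z)=1+z+z^2/2+z^3/6
  (e.g. R(-1.04)=0.31332, |R|=0.31332)

Need |R(x)|<1, x<0.
x=-1.04: |R|=0.3133
|R(-2.3)|=0.6828 |R(-1.81)|=0.1602 |R(-1.28)|=0.1897
Bisect:
  x_lo=-2.9132 |R|=1.7905  x_hi=-0.3349 |R|=0.7149
  mid=-1.62408 |R|=0.01922 →hi
  mid=-2.26866 |R|=0.64132 →hi
  mid=-2.59096 |R|=1.13330 →lo
  mid=-2.42981 |R|=0.86875 →hi
  mid=-2.51038 |R|=0.99612 →hi
  mid=-2.55067 |R|=1.06345 →lo
  mid=-2.53053 |R|=1.02948 →lo
  mid=-2.52046 |R|=1.01272 →lo
  mid=-2.51542 |R|=1.00440 →lo
  ...
  [-2.51290,-2.51274] ⇒ x*=-2.5127
So |R|<1 on (-2.5127, 0).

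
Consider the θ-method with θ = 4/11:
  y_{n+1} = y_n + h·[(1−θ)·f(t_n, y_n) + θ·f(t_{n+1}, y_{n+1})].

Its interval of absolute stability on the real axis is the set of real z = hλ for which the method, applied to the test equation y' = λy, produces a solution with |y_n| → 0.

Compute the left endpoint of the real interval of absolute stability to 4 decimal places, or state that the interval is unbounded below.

On y'=λy, z=hλ:
  y_{n+1} = y_n + z·[7/11·y_n + 4/11·y_{n+1}] ⇒ (1 − 4/11z)y_{n+1} = (1 + 7/11z)y_n
  so R(z) = (1 + 7/11z)/(1 − 4/11z).

Find x<0 with |R(x)|<1.
x=-0.74: |R|=0.4169
R=−1: 1+7/11x = −1+4/11x ⇒ -3/11x=2 ⇒ x=2/(-3/11)=-7.3333
Confirm numerically:
  x=-6.677: |R|=0.94778 <1
  x=-5.476: |R|=0.83066 <1
  x=-3.669: |R|=0.57186 <1
  x=-7.712: |R|=1.02715 >1
  x=-7.666: |R|=1.02395 >1
  x=-7.549: |R|=1.01571 >1
So |R|<1 on (-7.3333, 0).

z* = -7.3333.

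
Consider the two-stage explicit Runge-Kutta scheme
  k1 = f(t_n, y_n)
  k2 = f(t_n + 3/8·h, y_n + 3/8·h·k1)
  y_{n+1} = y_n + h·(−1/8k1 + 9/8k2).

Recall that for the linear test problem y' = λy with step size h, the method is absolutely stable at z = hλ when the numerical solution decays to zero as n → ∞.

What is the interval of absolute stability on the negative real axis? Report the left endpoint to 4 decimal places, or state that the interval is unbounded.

z∈(-2.3704,0).

Test eqn y'=λy, z=hλ:
  k1=λy_n ⇒ h·k1=z·y_n;  k2=λ(1+3/8z)y_n ⇒ h·k2=z(1+3/8z)y_n
  y_{n+1}/y_n = 1 − 1/8z + 9/8z(1+3/8z) = 1 + z + 27/64z²
  Hence R(z) = 1 + z + 27/64z².

Find x<0 with |R(x)|<1.
x=-1.13: |R|=0.4087
R=1: x+27/64x²=0 ⇒ x=−64/27=-2.3704; min R=1−1/(4·27/64)=0.4074>−1
Confirm numerically:
  x=-1.644: |R|=0.49622 <1
  x=-1.567: |R|=0.46891 <1
  x=-1.111: |R|=0.40973 <1
  x=-1.031: |R|=0.41744 <1
  x=-2.936: |R|=1.70060 >1
  x=-2.905: |R|=1.65521 >1
  x=-2.405: |R|=1.03514 >1
So |R|<1 on (-2.3704, 0).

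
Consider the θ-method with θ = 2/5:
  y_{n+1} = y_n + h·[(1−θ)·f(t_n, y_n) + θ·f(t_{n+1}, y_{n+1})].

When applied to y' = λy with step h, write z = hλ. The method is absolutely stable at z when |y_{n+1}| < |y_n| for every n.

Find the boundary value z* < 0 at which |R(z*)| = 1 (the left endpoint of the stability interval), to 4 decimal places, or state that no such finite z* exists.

With y'=λy (z=hλ):
  y_{n+1} = y_n + z·[3/5·y_n + 2/5·y_{n+1}] ⇒ (1 − 2/5z)y_{n+1} = (1 + 3/5z)y_n
  so R(z) = (1 + 3/5z)/(1 − 2/5z).

Solve |R(x)|<1 on ℝ⁻.
x=-1.23: |R|=0.1756
R=−1: 1+3/5x = −1+2/5x ⇒ -1/5x=2 ⇒ x=2/(-1/5)=-10.0000
Confirm numerically:
  x=-8.815: |R|=0.94764 <1
  x=-8.638: |R|=0.93886 <1
  x=-8.406: |R|=0.92692 <1
  x=-5.765: |R|=0.74380 <1
  x=-10.493: |R|=1.01897 >1
  x=-10.402: |R|=1.01558 >1
So |R|<1 on (-10.0000, 0).

z* = -10.0000.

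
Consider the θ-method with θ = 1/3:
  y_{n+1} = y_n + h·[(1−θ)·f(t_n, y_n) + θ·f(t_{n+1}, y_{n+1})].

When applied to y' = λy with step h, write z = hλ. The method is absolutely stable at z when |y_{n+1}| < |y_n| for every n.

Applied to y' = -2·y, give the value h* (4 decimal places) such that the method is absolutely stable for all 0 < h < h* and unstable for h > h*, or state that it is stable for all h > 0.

On y'=λy, z=hλ:
  y_{n+1} = y_n + z·[2/3·y_n + 1/3·y_{n+1}] ⇒ (1 − 1/3z)y_{n+1} = (1 + 2/3z)y_n
  R(z) = (1 + 2/3z)/(1 − 1/3z).

Boundary: |R(x)|=1, x<0.
x=-0.73: |R|=0.4129
R=−1: 1+2/3x = −1+1/3x ⇒ -1/3x=2 ⇒ x=2/(-1/3)=-6.0000
Confirm numerically:
  x=-5.704: |R|=0.96599 <1
  x=-5.551: |R|=0.94749 <1
  x=-4.704: |R|=0.83178 <1
  x=-4.099: |R|=0.73222 <1
  x=-6.349: |R|=1.03733 >1
  x=-6.250: |R|=1.02703 >1
  x=-6.176: |R|=1.01918 >1
Interval (-6.0000, 0).

(-6.0000,0); λ=-2 ⇒ h* = (6)/2 = 3.0000.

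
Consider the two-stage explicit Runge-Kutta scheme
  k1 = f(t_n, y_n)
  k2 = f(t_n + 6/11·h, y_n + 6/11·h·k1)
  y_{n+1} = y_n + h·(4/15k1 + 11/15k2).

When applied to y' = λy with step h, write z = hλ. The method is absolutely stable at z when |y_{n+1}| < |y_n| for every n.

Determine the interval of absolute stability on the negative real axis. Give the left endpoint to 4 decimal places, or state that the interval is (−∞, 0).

z∈(-2.5000,0).

On y'=λy, z=hλ:
  k1=λy_n ⇒ h·k1=z·y_n;  k2=λ(1+6/11z)y_n ⇒ h·k2=z(1+6/11z)y_n
  y_{n+1}/y_n = 1 + 4/15z + 11/15z(1+6/11z) = 1 + z + 2/5z²
  R(z) = 1 + z + 2/5z².

Solve |R(x)|<1 on ℝ⁻.
x=-0.83: |R|=0.4456
R=1: x+2/5x²=0 ⇒ x=−5/2=-2.5000; min R=1−1/(4·2/5)=0.3750>−1
Confirm numerically:
  x=-2.218: |R|=0.74981 <1
  x=-1.738: |R|=0.47026 <1
  x=-1.563: |R|=0.41419 <1
  x=-3.056: |R|=1.67965 >1
  x=-2.733: |R|=1.25472 >1
  x=-2.585: |R|=1.08789 >1
Stable set (-2.5000, 0).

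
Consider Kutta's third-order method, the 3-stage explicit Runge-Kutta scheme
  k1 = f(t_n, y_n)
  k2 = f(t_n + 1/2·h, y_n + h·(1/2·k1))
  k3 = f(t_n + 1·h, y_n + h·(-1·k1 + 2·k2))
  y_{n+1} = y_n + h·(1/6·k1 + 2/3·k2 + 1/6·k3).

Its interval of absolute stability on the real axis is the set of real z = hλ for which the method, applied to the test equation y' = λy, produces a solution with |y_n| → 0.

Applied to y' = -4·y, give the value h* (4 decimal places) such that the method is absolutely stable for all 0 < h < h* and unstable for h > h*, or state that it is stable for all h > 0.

On y'=λy, z=hλ:
  order 3, 3-stage ⇒ R(z)=1+z+z^2/2+z^3/6
  (e.g. R(-0.99)=0.33833, |R|=0.33833)

Boundary: |R(x)|=1, x<0.
x=-0.99: |R|=0.3383
|R(-2.57)|=1.0966 |R(-1.33)|=0.1623 |R(-0.87)|=0.3987
Bisect:
  x_lo=-3.3406 |R|=2.9742  x_hi=-0.1846 |R|=0.8314
  mid=-1.76260 |R|=0.12189 →hi
  mid=-2.55162 |R|=1.06508 →lo
  mid=-2.15711 |R|=0.50344 →hi
  mid=-2.35437 |R|=0.75791 →hi
  mid=-2.45300 |R|=0.90443 →hi
  mid=-2.50231 |R|=0.98293 →hi
  mid=-2.52697 |R|=1.02354 →lo
  mid=-2.51464 |R|=1.00312 →lo
  mid=-2.50848 |R|=0.99299 →hi
  mid=-2.51156 |R|=0.99805 →hi
  ...
  [-2.51291,-2.51271] ⇒ x*=-2.5127
Stable set (-2.5127, 0).

(-2.5127,0); λ=-4 ⇒ h* = 0.6282.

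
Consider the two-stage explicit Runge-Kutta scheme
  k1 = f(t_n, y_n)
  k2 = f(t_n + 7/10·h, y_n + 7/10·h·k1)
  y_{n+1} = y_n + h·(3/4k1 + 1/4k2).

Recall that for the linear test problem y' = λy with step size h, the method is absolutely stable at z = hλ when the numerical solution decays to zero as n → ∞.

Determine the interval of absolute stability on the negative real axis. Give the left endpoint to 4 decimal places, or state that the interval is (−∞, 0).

(-5.7143, 0).

Test eqn y'=λy, z=hλ:
  k1=λy_n ⇒ h·k1=z·y_n;  k2=λ(1+7/10z)y_n ⇒ h·k2=z(1+7/10z)y_n
  y_{n+1}/y_n = 1 + 3/4z + 1/4z(1+7/10z) = 1 + z + 7/40z²
  so R(z) = 1 + z + 7/40z².

Find x<0 with |R(x)|<1.
x=-1.41: |R|=0.0621
R=1: x+7/40x²=0 ⇒ x=−40/7=-5.7143; min R=1−1/(4·7/40)=-0.4286>−1
Confirm numerically:
  x=-2.626: |R|=0.41922 <1
  x=-2.561: |R|=0.41322 <1
  x=-2.474: |R|=0.40288 <1
  x=-6.228: |R|=1.55990 >1
  x=-6.227: |R|=1.55872 >1
  x=-5.838: |R|=1.12639 >1
So |R|<1 on (-5.7143, 0).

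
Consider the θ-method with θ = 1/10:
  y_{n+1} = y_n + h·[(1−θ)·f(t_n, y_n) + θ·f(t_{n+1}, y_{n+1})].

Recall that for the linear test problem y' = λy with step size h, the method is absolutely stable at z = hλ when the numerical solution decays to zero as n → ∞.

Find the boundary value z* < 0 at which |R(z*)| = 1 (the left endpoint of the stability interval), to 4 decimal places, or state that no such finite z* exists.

left endpoint -2.5000.

Set f=λy, z=hλ:
  y_{n+1} = y_n + z·[9/10·y_n + 1/10·y_{n+1}] ⇒ (1 − 1/10z)y_{n+1} = (1 + 9/10z)y_n
  R(z) = (1 + 9/10z)/(1 − 1/10z).

Boundary: |R(x)|=1, x<0.
x=-1.74: |R|=0.4821
R=−1: 1+9/10x = −1+1/10x ⇒ -4/5x=2 ⇒ x=2/(-4/5)=-2.5000
Confirm numerically:
  x=-2.209: |R|=0.80932 <1
  x=-2.179: |R|=0.78915 <1
  x=-1.895: |R|=0.59311 <1
  x=-1.806: |R|=0.52973 <1
  x=-2.679: |R|=1.11294 >1
  x=-2.641: |R|=1.08923 >1
Stable set (-2.5000, 0).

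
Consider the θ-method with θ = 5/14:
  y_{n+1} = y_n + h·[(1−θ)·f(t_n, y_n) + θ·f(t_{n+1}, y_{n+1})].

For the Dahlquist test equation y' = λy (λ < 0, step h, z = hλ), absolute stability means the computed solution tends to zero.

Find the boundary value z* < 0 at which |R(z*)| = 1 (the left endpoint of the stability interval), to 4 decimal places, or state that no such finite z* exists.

Set f=λy, z=hλ:
  y_{n+1} = y_n + z·[9/14·y_n + 5/14·y_{n+1}] ⇒ (1 − 5/14z)y_{n+1} = (1 + 9/14z)y_n
  ⇒ R(z) = (1 + 9/14z)/(1 − 5/14z).

Solve |R(x)|<1 on ℝ⁻.
x=-1.44: |R|=0.0491
R=−1: 1+9/14x = −1+5/14x ⇒ -2/7x=2 ⇒ x=2/(-2/7)=-7.0000
Confirm numerically:
  x=-5.217: |R|=0.82208 <1
  x=-3.616: |R|=0.57805 <1
  x=-3.430: |R|=0.54157 <1
  x=-3.380: |R|=0.53139 <1
  x=-7.341: |R|=1.02690 >1
  x=-7.339: |R|=1.02675 >1
So |R|<1 on (-7.0000, 0).

z* = -7.0000.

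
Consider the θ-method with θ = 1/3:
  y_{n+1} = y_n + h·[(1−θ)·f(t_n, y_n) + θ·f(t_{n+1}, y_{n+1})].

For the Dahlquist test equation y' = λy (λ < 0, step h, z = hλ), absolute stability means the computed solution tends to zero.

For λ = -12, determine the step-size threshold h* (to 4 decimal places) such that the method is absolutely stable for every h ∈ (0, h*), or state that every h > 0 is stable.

(-6.0000,0); λ=-12 ⇒ h* = (6)/12 = 0.5000.

With y'=λy (z=hλ):
  y_{n+1} = y_n + z·[2/3·y_n + 1/3·y_{n+1}] ⇒ (1 − 1/3z)y_{n+1} = (1 + 2/3z)y_n
  Hence R(z) = (1 + 2/3z)/(1 − 1/3z).

Need |R(x)|<1, x<0.
x=-1.05: |R|=0.2222
R=−1: 1+2/3x = −1+1/3x ⇒ -1/3x=2 ⇒ x=2/(-1/3)=-6.0000
Confirm numerically:
  x=-4.132: |R|=0.73808 <1
  x=-3.733: |R|=0.66330 <1
  x=-3.500: |R|=0.61538 <1
  x=-3.409: |R|=0.59572 <1
  x=-6.339: |R|=1.03630 >1
  x=-6.199: |R|=1.02163 >1
Interval (-6.0000, 0).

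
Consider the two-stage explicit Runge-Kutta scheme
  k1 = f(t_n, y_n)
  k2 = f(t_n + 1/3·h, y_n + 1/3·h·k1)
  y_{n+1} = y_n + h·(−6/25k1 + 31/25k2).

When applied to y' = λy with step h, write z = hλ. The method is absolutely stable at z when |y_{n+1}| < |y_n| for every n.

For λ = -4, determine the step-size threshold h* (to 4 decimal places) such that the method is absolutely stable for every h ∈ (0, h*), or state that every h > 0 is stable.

Set f=λy, z=hλ:
  k1=λy_n ⇒ h·k1=z·y_n;  k2=λ(1+1/3z)y_n ⇒ h·k2=z(1+1/3z)y_n
  y_{n+1}/y_n = 1 − 6/25z + 31/25z(1+1/3z) = 1 + z + 31/75z²
  Hence R(z) = 1 + z + 31/75z².

Solve |R(x)|<1 on ℝ⁻.
x=-1.66: |R|=0.4790
R=1: x+31/75x²=0 ⇒ x=−75/31=-2.4194; min R=1−1/(4·31/75)=0.3952>−1
Confirm numerically:
  x=-1.603: |R|=0.45911 <1
  x=-1.573: |R|=0.44972 <1
  x=-1.282: |R|=0.39732 <1
  x=-1.172: |R|=0.39575 <1
  x=-2.965: |R|=1.66871 >1
  x=-2.589: |R|=1.18154 >1
  x=-2.567: |R|=1.15666 >1
Interval (-2.4194, 0).

(-2.4194,0); λ=-4 ⇒ h* = (75/31)/4 = 0.6048.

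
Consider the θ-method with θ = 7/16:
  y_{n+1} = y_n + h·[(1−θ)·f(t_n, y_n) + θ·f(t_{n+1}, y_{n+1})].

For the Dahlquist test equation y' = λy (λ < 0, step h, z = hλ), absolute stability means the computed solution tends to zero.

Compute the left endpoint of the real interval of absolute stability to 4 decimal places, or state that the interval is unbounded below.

With y'=λy (z=hλ):
  y_{n+1} = y_n + z·[9/16·y_n + 7/16·y_{n+1}] ⇒ (1 − 7/16z)y_{n+1} = (1 + 9/16z)y_n
  so R(z) = (1 + 9/16z)/(1 − 7/16z).

Find x<0 with |R(x)|<1.
x=-1.27: |R|=0.1836
R=−1: 1+9/16x = −1+7/16x ⇒ -1/8x=2 ⇒ x=2/(-1/8)=-16.0000
Confirm numerically:
  x=-15.896: |R|=0.99837 <1
  x=-12.325: |R|=0.92813 <1
  x=-9.764: |R|=0.85214 <1
  x=-9.286: |R|=0.83423 <1
  x=-16.515: |R|=1.00783 >1
  x=-16.195: |R|=1.00301 >1
  x=-16.073: |R|=1.00114 >1
Interval (-16.0000, 0).

z* = -16.0000.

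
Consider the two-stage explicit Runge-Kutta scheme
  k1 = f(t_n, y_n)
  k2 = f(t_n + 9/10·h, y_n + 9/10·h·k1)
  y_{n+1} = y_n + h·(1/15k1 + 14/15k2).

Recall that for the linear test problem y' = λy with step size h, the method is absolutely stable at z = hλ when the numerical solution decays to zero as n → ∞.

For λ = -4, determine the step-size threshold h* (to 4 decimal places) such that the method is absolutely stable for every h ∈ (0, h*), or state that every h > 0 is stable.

Set f=λy, z=hλ:
  k1=λy_n ⇒ h·k1=z·y_n;  k2=λ(1+9/10z)y_n ⇒ h·k2=z(1+9/10z)y_n
  y_{n+1}/y_n = 1 + 1/15z + 14/15z(1+9/10z) = 1 + z + 21/25z²
  Hence R(z) = 1 + z + 21/25z².

Boundary: |R(x)|=1, x<0.
x=-1.76: |R|=1.8420
R=1: x+21/25x²=0 ⇒ x=−25/21=-1.1905; min R=1−1/(4·21/25)=0.7024>−1
Confirm numerically:
  x=-1.092: |R|=0.90967 <1
  x=-1.078: |R|=0.89815 <1
  x=-0.871: |R|=0.76626 <1
  x=-1.629: |R|=1.60006 >1
  x=-1.306: |R|=1.12673 >1
  x=-1.265: |R|=1.07919 >1
Stable set (-1.1905, 0).

(-1.1905,0); λ=-4 ⇒ h* = (25/21)/4 = 0.2976.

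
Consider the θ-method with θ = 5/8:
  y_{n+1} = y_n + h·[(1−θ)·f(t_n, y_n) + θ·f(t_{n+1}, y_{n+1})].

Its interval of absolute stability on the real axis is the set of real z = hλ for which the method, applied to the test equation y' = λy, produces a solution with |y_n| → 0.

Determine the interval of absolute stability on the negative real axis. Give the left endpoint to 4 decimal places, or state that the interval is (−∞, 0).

unbounded; (−∞, 0).

On y'=λy, z=hλ:
  y_{n+1} = y_n + z·[3/8·y_n + 5/8·y_{n+1}] ⇒ (1 − 5/8z)y_{n+1} = (1 + 3/8z)y_n
  so R(z) = (1 + 3/8z)/(1 − 5/8z).

Need |R(x)|<1, x<0.
x=-1.57: |R|=0.2076
x=-2: |R|=0.1111
x=-10: |R|=0.3793
x=-100: |R|=0.5748
θ=5/8≥1/2 ⇒ |1+3/8x|<|1−5/8x| ∀x<0 ⇒ interval (−∞,0).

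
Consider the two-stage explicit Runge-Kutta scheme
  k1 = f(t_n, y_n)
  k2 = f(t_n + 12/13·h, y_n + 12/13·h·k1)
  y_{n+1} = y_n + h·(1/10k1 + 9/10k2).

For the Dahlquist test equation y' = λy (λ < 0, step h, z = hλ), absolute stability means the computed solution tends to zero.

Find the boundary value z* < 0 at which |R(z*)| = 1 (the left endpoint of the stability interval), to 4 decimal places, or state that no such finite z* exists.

z* = -1.2037.

Test eqn y'=λy, z=hλ:
  k1=λy_n ⇒ h·k1=z·y_n;  k2=λ(1+12/13z)y_n ⇒ h·k2=z(1+12/13z)y_n
  y_{n+1}/y_n = 1 + 1/10z + 9/10z(1+12/13z) = 1 + z + 54/65z²
  R(z) = 1 + z + 54/65z².

Find x<0 with |R(x)|<1.
x=-0.52: |R|=0.7046
R=1: x+54/65x²=0 ⇒ x=−65/54=-1.2037; min R=1−1/(4·54/65)=0.6991>−1
Confirm numerically:
  x=-1.060: |R|=0.87345 <1
  x=-0.630: |R|=0.69973 <1
  x=-0.608: |R|=0.69911 <1
  x=-0.482: |R|=0.71101 <1
  x=-1.732: |R|=1.76016 >1
  x=-1.366: |R|=1.18418 >1
So |R|<1 on (-1.2037, 0).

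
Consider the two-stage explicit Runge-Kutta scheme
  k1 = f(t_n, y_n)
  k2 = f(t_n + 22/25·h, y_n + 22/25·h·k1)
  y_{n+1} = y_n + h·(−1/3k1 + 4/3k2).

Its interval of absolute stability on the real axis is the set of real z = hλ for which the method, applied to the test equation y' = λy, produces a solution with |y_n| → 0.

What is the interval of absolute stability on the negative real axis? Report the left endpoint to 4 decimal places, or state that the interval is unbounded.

Test eqn y'=λy, z=hλ:
  k1=λy_n ⇒ h·k1=z·y_n;  k2=λ(1+22/25z)y_n ⇒ h·k2=z(1+22/25z)y_n
  y_{n+1}/y_n = 1 − 1/3z + 4/3z(1+22/25z) = 1 + z + 88/75z²
  so R(z) = 1 + z + 88/75z².

Find x<0 with |R(x)|<1.
x=-0.8: |R|=0.9509
R=1: x+88/75x²=0 ⇒ x=−75/88=-0.8523; min R=1−1/(4·88/75)=0.7869>−1
Confirm numerically:
  x=-0.804: |R|=0.95446 <1
  x=-0.744: |R|=0.90548 <1
  x=-0.429: |R|=0.78694 <1
  x=-0.364: |R|=0.79146 <1
  x=-1.383: |R|=1.86122 >1
  x=-1.300: |R|=1.68293 >1
So |R|<1 on (-0.8523, 0).

(-0.8523, 0).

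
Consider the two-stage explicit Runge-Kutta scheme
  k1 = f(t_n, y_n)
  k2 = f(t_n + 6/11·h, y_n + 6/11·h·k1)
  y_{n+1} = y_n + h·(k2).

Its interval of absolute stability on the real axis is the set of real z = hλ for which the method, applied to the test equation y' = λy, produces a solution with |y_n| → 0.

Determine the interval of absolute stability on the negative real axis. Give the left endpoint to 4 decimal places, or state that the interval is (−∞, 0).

With y'=λy (z=hλ):
  k1=λy_n ⇒ h·k1=z·y_n;  k2=λ(1+6/11z)y_n ⇒ h·k2=z(1+6/11z)y_n
  y_{n+1}/y_n = 1 + z(1+6/11z) = 1 + z + 6/11z²
  so R(z) = 1 + z + 6/11z².

Solve |R(x)|<1 on ℝ⁻.
x=-1.16: |R|=0.5740
R=1: x+6/11x²=0 ⇒ x=−11/6=-1.8333; min R=1−1/(4·6/11)=0.5417>−1
Confirm numerically:
  x=-1.798: |R|=0.96535 <1
  x=-1.731: |R|=0.90338 <1
  x=-1.075: |R|=0.55534 <1
  x=-1.058: |R|=0.55256 <1
  x=-2.224: |R|=1.47391 >1
  x=-1.941: |R|=1.11399 >1
  x=-1.879: |R|=1.04680 >1
Stable set (-1.8333, 0).

z∈(-1.8333,0).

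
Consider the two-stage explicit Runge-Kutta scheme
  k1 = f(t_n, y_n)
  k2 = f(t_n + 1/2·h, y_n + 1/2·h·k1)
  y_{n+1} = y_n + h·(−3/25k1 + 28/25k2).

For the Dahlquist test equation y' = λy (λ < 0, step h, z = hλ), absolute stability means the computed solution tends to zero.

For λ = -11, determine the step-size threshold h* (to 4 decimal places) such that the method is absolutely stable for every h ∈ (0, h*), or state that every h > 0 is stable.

With y'=λy (z=hλ):
  k1=λy_n ⇒ h·k1=z·y_n;  k2=λ(1+1/2z)y_n ⇒ h·k2=z(1+1/2z)y_n
  y_{n+1}/y_n = 1 − 3/25z + 28/25z(1+1/2z) = 1 + z + 14/25z²
  so R(z) = 1 + z + 14/25z².

Need |R(x)|<1, x<0.
x=-1.21: |R|=0.6099
R=1: x+14/25x²=0 ⇒ x=−25/14=-1.7857; min R=1−1/(4·14/25)=0.5536>−1
Confirm numerically:
  x=-1.720: |R|=0.93670 <1
  x=-1.716: |R|=0.93301 <1
  x=-0.959: |R|=0.55602 <1
  x=-0.877: |R|=0.55371 <1
  x=-2.108: |R|=1.38045 >1
  x=-1.906: |R|=1.12839 >1
Interval (-1.7857, 0).

(-1.7857,0); λ=-11 ⇒ h* = (25/14)/11 = 0.1623.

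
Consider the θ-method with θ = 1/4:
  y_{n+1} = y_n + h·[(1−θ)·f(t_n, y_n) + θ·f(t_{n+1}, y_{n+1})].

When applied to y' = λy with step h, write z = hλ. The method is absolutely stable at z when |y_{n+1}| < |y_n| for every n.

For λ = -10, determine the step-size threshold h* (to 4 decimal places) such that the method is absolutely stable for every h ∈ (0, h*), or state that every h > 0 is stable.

(-4.0000,0); λ=-10 ⇒ h* = (4)/10 = 0.4000.

With y'=λy (z=hλ):
  y_{n+1} = y_n + z·[3/4·y_n + 1/4·y_{n+1}] ⇒ (1 − 1/4z)y_{n+1} = (1 + 3/4z)y_n
  so R(z) = (1 + 3/4z)/(1 − 1/4z).

Solve |R(x)|<1 on ℝ⁻.
x=-0.71: |R|=0.3970
R=−1: 1+3/4x = −1+1/4x ⇒ -1/2x=2 ⇒ x=2/(-1/2)=-4.0000
Confirm numerically:
  x=-2.857: |R|=0.66662 <1
  x=-2.534: |R|=0.55127 <1
  x=-2.430: |R|=0.51166 <1
  x=-2.163: |R|=0.40386 <1
  x=-4.323: |R|=1.07762 >1
  x=-4.052: |R|=1.01292 >1
Interval (-4.0000, 0).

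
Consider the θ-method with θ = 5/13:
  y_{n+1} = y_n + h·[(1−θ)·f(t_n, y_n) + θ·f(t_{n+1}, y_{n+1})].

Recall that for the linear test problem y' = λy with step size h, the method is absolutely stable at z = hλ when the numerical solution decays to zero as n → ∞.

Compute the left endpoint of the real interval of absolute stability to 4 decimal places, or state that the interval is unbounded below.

z* = -8.6667.

On y'=λy, z=hλ:
  y_{n+1} = y_n + z·[8/13·y_n + 5/13·y_{n+1}] ⇒ (1 − 5/13z)y_{n+1} = (1 + 8/13z)y_n
  R(z) = (1 + 8/13z)/(1 − 5/13z).

Need |R(x)|<1, x<0.
x=-1.58: |R|=0.0172
R=−1: 1+8/13x = −1+5/13x ⇒ -3/13x=2 ⇒ x=2/(-3/13)=-8.6667
Confirm numerically:
  x=-8.428: |R|=0.98701 <1
  x=-7.310: |R|=0.91786 <1
  x=-5.854: |R|=0.80038 <1
  x=-9.029: |R|=1.01869 >1
  x=-8.688: |R|=1.00113 >1
Interval (-8.6667, 0).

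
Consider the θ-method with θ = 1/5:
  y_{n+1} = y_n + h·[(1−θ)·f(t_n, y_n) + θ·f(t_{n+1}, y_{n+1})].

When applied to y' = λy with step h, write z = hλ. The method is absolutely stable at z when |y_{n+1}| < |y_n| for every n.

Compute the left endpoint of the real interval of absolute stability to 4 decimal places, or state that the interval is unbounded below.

On y'=λy, z=hλ:
  y_{n+1} = y_n + z·[4/5·y_n + 1/5·y_{n+1}] ⇒ (1 − 1/5z)y_{n+1} = (1 + 4/5z)y_n
  ⇒ R(z) = (1 + 4/5z)/(1 − 1/5z).

Find x<0 with |R(x)|<1.
x=-1.03: |R|=0.1459
R=−1: 1+4/5x = −1+1/5x ⇒ -3/5x=2 ⇒ x=2/(-3/5)=-3.3333
Confirm numerically:
  x=-2.483: |R|=0.65909 <1
  x=-1.902: |R|=0.37786 <1
  x=-1.812: |R|=0.33001 <1
  x=-1.501: |R|=0.15444 <1
  x=-3.740: |R|=1.13959 >1
  x=-3.684: |R|=1.12114 >1
Interval (-3.3333, 0).

left endpoint -3.3333.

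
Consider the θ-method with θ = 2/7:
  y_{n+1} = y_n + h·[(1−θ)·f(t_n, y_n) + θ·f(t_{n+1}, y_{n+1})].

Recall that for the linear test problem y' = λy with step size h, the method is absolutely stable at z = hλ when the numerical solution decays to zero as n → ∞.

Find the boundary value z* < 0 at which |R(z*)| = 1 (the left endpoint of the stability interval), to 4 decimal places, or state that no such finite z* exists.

z* = -4.6667.

Test eqn y'=λy, z=hλ:
  y_{n+1} = y_n + z·[5/7·y_n + 2/7·y_{n+1}] ⇒ (1 − 2/7z)y_{n+1} = (1 + 5/7z)y_n
  so R(z) = (1 + 5/7z)/(1 − 2/7z).

Solve |R(x)|<1 on ℝ⁻.
x=-1.34: |R|=0.0310
R=−1: 1+5/7x = −1+2/7x ⇒ -3/7x=2 ⇒ x=2/(-3/7)=-4.6667
Confirm numerically:
  x=-4.584: |R|=0.98466 <1
  x=-4.464: |R|=0.96183 <1
  x=-2.483: |R|=0.45253 <1
  x=-5.150: |R|=1.08382 >1
  x=-4.913: |R|=1.04392 >1
  x=-4.755: |R|=1.01605 >1
Interval (-4.6667, 0).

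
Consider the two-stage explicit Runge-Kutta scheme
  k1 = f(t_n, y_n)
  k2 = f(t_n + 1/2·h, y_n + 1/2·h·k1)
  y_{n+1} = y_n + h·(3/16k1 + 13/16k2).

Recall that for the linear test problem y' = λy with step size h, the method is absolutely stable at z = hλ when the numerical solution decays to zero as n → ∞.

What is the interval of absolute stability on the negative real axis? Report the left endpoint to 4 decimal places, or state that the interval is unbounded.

Test eqn y'=λy, z=hλ:
  k1=λy_n ⇒ h·k1=z·y_n;  k2=λ(1+1/2z)y_n ⇒ h·k2=z(1+1/2z)y_n
  y_{n+1}/y_n = 1 + 3/16z + 13/16z(1+1/2z) = 1 + z + 13/32z²
  R(z) = 1 + z + 13/32z².

Solve |R(x)|<1 on ℝ⁻.
x=-1.64: |R|=0.4526
R=1: x+13/32x²=0 ⇒ x=−32/13=-2.4615; min R=1−1/(4·13/32)=0.3846>−1
Confirm numerically:
  x=-2.385: |R|=0.92584 <1
  x=-1.916: |R|=0.57537 <1
  x=-1.564: |R|=0.42973 <1
  x=-2.971: |R|=1.61490 >1
  x=-2.926: |R|=1.55210 >1
  x=-2.806: |R|=1.39266 >1
So |R|<1 on (-2.4615, 0).

z∈(-2.4615,0).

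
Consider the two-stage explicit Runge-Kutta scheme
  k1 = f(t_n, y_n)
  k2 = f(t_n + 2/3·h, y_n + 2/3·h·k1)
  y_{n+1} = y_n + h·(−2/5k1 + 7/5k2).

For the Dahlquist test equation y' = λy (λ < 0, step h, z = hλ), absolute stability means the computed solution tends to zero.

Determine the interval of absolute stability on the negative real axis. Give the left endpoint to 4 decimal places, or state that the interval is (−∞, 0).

(-1.0714, 0).

With y'=λy (z=hλ):
  k1=λy_n ⇒ h·k1=z·y_n;  k2=λ(1+2/3z)y_n ⇒ h·k2=z(1+2/3z)y_n
  y_{n+1}/y_n = 1 − 2/5z + 7/5z(1+2/3z) = 1 + z + 14/15z²
  Hence R(z) = 1 + z + 14/15z².

Boundary: |R(x)|=1, x<0.
x=-1.41: |R|=1.4456
R=1: x+14/15x²=0 ⇒ x=−15/14=-1.0714; min R=1−1/(4·14/15)=0.7321>−1
Confirm numerically:
  x=-0.995: |R|=0.92902 <1
  x=-0.692: |R|=0.75494 <1
  x=-0.670: |R|=0.74897 <1
  x=-1.343: |R|=1.34041 >1
  x=-1.282: |R|=1.25196 >1
Interval (-1.0714, 0).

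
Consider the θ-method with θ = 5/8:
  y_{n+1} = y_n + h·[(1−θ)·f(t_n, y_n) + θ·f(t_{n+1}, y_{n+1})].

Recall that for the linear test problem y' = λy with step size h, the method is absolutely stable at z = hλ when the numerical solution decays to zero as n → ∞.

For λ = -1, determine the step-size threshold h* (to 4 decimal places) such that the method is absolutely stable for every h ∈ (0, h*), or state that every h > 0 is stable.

On y'=λy, z=hλ:
  y_{n+1} = y_n + z·[3/8·y_n + 5/8·y_{n+1}] ⇒ (1 − 5/8z)y_{n+1} = (1 + 3/8z)y_n
  so R(z) = (1 + 3/8z)/(1 − 5/8z).

Find x<0 with |R(x)|<1.
x=-0.73: |R|=0.4987
x=-2: |R|=0.1111
x=-10: |R|=0.3793
x=-100: |R|=0.5748
θ=5/8≥1/2 ⇒ |1+3/8x|<|1−5/8x| ∀x<0 ⇒ stable on all of ℝ⁻.

interval (−∞, 0). Any h>0 works for λ=-1.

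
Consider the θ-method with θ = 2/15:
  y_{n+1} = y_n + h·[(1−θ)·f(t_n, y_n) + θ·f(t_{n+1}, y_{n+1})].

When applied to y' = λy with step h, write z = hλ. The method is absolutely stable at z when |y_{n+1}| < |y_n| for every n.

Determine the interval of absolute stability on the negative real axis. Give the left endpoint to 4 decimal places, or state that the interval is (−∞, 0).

z∈(-2.7273,0).

With y'=λy (z=hλ):
  y_{n+1} = y_n + z·[13/15·y_n + 2/15·y_{n+1}] ⇒ (1 − 2/15z)y_{n+1} = (1 + 13/15z)y_n
  ⇒ R(z) = (1 + 13/15z)/(1 − 2/15z).

Boundary: |R(x)|=1, x<0.
x=-1.2: |R|=0.0345
R=−1: 1+13/15x = −1+2/15x ⇒ -11/15x=2 ⇒ x=2/(-11/15)=-2.7273
Confirm numerically:
  x=-2.648: |R|=0.95704 <1
  x=-2.353: |R|=0.79108 <1
  x=-1.713: |R|=0.39450 <1
  x=-1.569: |R|=0.29755 <1
  x=-2.941: |R|=1.11259 >1
  x=-2.896: |R|=1.08927 >1
So |R|<1 on (-2.7273, 0).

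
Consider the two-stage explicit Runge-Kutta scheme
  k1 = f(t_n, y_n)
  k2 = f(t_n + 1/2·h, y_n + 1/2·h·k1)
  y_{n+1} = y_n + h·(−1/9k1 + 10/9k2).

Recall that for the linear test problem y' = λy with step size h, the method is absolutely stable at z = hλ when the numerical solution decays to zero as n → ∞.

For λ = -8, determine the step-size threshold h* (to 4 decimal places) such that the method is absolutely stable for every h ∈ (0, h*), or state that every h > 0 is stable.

Set f=λy, z=hλ:
  k1=λy_n ⇒ h·k1=z·y_n;  k2=λ(1+1/2z)y_n ⇒ h·k2=z(1+1/2z)y_n
  y_{n+1}/y_n = 1 − 1/9z + 10/9z(1+1/2z) = 1 + z + 5/9z²
  R(z) = 1 + z + 5/9z².

Need |R(x)|<1, x<0.
x=-1.69: |R|=0.8967
R=1: x+5/9x²=0 ⇒ x=−9/5=-1.8000; min R=1−1/(4·5/9)=0.5500>−1
Confirm numerically:
  x=-1.546: |R|=0.78184 <1
  x=-1.468: |R|=0.72924 <1
  x=-0.758: |R|=0.56120 <1
  x=-2.171: |R|=1.44747 >1
  x=-2.032: |R|=1.26190 >1
Interval (-1.8000, 0).

(-1.8000,0); λ=-8 ⇒ h* = (9/5)/8 = 0.2250.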